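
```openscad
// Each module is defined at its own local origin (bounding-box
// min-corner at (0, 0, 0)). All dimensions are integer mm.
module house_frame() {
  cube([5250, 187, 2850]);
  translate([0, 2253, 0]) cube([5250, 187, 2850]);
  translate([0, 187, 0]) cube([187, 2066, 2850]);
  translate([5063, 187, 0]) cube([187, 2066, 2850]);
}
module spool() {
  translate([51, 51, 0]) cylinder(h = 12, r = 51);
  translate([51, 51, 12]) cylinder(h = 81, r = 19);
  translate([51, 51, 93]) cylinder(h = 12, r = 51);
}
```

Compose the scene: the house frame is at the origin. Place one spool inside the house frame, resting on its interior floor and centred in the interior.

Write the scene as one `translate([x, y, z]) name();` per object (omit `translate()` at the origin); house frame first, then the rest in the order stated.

house_frame();
translate([2574, 1169, 0]) spool();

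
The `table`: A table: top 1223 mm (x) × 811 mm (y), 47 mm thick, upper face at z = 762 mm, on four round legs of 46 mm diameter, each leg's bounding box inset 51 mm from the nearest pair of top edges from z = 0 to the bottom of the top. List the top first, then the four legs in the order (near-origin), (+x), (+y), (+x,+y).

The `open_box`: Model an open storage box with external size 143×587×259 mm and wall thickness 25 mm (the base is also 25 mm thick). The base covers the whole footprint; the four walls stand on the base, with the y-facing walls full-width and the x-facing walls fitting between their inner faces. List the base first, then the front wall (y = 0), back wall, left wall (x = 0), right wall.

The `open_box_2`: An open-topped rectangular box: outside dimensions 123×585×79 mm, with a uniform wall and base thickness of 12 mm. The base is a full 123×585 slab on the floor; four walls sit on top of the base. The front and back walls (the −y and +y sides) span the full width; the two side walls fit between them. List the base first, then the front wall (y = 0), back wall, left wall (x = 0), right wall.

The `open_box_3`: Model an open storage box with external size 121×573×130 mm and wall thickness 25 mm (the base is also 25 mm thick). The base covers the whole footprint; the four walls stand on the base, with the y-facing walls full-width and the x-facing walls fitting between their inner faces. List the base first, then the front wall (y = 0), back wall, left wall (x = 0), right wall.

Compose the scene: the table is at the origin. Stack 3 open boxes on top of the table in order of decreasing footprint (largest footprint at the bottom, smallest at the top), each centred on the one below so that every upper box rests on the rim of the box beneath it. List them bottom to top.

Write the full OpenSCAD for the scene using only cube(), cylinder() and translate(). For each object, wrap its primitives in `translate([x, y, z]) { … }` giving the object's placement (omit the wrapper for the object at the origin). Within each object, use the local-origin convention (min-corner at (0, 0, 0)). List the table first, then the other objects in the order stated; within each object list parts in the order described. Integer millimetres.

translate([0, 0, 715]) cube([1223, 811, 47]);
translate([74, 74, 0]) cylinder(h = 715, r = 23);
translate([1149, 74, 0]) cylinder(h = 715, r = 23);
translate([74, 737, 0]) cylinder(h = 715, r = 23);
translate([1149, 737, 0]) cylinder(h = 715, r = 23);
translate([540, 112, 762]) {
  cube([143, 587, 25]);
  translate([0, 0, 25]) cube([143, 25, 234]);
  translate([0, 562, 25]) cube([143, 25, 234]);
  translate([0, 25, 25]) cube([25, 537, 234]);
  translate([118, 25, 25]) cube([25, 537, 234]);
}
translate([550, 113, 1021]) {
  cube([123, 585, 12]);
  translate([0, 0, 12]) cube([123, 12, 67]);
  translate([0, 573, 12]) cube([123, 12, 67]);
  translate([0, 12, 12]) cube([12, 561, 67]);
  translate([111, 12, 12]) cube([12, 561, 67]);
}
translate([551, 119, 1100]) {
  cube([121, 573, 25]);
  translate([0, 0, 25]) cube([121, 25, 105]);
  translate([0, 548, 25]) cube([121, 25, 105]);
  translate([0, 25, 25]) cube([25, 523, 105]);
  translate([96, 25, 25]) cube([25, 523, 105]);
}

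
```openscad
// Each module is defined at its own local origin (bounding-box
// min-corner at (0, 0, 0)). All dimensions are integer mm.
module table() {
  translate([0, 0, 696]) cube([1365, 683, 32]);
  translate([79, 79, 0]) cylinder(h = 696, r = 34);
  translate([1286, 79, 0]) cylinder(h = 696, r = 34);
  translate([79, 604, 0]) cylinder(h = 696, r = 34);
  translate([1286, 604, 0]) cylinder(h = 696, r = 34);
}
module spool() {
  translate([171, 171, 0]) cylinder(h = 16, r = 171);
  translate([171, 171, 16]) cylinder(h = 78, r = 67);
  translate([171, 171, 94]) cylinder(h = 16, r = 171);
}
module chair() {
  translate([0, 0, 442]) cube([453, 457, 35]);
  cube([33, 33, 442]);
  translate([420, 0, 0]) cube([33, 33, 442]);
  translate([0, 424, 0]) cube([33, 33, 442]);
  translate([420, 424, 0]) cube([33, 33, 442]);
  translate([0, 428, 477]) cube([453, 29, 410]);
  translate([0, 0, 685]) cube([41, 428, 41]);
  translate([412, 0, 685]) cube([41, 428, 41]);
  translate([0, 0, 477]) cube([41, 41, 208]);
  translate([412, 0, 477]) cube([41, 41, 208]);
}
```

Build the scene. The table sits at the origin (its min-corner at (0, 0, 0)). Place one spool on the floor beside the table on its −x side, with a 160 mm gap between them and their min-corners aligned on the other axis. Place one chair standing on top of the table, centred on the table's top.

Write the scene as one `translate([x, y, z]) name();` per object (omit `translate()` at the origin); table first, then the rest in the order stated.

table();
translate([-502, 0, 0]) spool();
translate([456, 113, 728]) chair();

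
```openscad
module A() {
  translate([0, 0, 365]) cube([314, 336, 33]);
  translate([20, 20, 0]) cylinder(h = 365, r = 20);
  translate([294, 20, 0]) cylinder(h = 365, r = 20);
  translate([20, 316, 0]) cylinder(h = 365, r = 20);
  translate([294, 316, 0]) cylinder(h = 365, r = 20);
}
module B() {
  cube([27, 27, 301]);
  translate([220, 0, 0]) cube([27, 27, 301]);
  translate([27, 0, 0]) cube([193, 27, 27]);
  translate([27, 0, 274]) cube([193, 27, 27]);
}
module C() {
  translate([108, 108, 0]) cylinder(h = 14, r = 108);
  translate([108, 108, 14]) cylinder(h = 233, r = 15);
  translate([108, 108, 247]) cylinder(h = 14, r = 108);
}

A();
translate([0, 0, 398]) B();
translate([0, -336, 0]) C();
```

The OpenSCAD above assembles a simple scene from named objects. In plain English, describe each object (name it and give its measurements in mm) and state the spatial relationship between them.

A is a simple wooden stool: a rectangular seat 314 mm (x) by 336 mm (y), 33 mm thick, top face at z = 398 mm, on four round legs, each 40 mm in diameter. The legs rest on z = 0, each leg's axis is inset half a diameter from the nearest pair of seat edges (so the leg's bounding box is flush with the corner).

B is a rectangular picture frame lying in the x–z plane (depth along y). The opening is 193 mm wide (x) by 247 mm tall (z), surrounded by a border 27 mm wide on all four sides. The frame is 27 mm deep and is made of two full-height vertical stiles with two horizontal rails fitted between them.

C is a spool: two coaxial disc flanges of radius 108 mm and thickness 14 mm, joined by a core cylinder of radius 15 mm and height 233 mm. The lower flange rests on z = 0 and the three cylinders share a vertical axis.

The picture frame is on top of the stool. The spool is on the floor beside the stool on its −y side.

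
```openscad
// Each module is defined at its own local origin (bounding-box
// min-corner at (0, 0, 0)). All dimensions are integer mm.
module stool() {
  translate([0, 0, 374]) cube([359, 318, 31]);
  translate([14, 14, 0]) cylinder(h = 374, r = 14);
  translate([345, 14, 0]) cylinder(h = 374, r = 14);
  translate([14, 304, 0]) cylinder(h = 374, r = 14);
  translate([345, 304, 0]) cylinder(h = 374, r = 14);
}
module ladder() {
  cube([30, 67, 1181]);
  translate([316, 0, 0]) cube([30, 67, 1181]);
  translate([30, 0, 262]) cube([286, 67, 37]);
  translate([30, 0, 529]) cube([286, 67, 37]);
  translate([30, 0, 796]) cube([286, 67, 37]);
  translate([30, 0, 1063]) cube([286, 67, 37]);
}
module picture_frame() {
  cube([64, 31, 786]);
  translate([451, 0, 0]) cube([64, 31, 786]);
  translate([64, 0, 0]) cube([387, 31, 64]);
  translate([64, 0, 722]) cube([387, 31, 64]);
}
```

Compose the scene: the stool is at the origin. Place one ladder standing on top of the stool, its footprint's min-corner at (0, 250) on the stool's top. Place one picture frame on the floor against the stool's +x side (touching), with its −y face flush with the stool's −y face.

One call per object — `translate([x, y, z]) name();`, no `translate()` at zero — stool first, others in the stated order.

stool();
translate([0, 250, 405]) ladder();
translate([359, 0, 0]) picture_frame();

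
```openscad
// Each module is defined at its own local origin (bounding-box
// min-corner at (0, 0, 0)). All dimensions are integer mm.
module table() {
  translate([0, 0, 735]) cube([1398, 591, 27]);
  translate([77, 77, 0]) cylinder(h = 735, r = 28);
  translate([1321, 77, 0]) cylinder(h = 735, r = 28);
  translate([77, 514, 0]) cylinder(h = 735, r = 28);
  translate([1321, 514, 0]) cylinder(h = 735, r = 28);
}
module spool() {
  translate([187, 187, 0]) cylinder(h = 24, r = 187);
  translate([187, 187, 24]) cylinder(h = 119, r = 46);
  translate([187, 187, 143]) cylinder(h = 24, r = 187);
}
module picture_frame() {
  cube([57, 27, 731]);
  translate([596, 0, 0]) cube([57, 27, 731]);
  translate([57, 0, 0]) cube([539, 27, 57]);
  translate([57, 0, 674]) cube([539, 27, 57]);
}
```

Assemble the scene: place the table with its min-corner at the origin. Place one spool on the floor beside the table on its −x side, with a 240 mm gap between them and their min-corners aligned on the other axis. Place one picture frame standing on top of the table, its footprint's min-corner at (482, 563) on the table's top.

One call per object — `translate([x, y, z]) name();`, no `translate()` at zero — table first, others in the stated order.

table();
translate([-614, 0, 0]) spool();
translate([482, 563, 762]) picture_frame();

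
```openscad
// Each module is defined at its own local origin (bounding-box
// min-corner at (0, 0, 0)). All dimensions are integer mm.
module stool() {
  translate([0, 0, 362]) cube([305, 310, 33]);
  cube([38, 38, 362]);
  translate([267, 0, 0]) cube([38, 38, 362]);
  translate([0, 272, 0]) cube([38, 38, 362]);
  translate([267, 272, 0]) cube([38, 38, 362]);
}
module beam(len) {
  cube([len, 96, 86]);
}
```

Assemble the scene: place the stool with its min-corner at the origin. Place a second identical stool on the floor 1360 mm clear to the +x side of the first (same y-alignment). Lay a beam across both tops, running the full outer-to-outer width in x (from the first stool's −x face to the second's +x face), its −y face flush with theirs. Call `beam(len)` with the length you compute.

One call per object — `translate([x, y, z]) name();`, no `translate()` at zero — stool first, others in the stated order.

stool();
translate([1665, 0, 0]) stool();
translate([0, 0, 395]) beam(1970);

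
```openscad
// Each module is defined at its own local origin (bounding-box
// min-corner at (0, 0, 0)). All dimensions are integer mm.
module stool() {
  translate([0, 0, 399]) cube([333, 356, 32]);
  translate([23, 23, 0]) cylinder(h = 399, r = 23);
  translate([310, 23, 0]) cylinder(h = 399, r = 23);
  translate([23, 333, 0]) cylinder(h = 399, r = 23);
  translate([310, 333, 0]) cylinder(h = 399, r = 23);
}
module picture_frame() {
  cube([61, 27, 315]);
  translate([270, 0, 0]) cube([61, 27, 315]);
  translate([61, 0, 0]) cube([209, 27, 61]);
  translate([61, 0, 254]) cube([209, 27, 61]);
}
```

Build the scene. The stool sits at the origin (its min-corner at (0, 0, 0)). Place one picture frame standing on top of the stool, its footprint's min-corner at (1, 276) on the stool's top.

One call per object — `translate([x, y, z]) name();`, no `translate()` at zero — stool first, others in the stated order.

stool();
translate([1, 276, 431]) picture_frame();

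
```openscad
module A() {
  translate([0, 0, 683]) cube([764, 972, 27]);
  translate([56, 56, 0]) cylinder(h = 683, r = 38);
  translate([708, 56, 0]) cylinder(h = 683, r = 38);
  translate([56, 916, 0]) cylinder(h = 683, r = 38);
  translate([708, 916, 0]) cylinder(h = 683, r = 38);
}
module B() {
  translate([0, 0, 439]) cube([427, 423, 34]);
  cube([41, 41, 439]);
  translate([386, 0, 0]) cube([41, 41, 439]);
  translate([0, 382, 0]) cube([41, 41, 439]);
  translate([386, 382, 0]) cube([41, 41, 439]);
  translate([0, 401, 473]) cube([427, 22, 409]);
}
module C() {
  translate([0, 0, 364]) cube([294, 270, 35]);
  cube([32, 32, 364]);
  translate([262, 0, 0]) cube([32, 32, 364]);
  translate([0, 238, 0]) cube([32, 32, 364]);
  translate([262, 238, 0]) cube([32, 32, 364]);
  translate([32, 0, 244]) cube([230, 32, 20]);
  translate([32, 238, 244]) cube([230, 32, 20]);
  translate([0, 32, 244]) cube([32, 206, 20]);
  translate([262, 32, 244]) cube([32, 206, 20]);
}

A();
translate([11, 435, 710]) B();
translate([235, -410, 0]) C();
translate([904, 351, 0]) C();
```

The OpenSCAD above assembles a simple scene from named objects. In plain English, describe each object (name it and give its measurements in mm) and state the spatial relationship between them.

A is a rectangular dining table. The top is 764×972×27 mm with its upper surface at z = 710 mm. It stands on four round legs of 76 mm diameter, each leg's bounding box inset 18 mm from the nearest pair of top edges, running from the floor to the underside of the top.

B is a chair: 427×423 mm seat, 34 mm thick, top at z = 473 mm, on four 41 mm square corner legs flush with the seat edges. A 22 mm thick backrest slab spans the full seat width, extending 409 mm above the seat top, its back face flush with the seat's +y edge.

C is a four-legged stool. The seat is a 294×270×35 mm slab whose top surface is at z = 399 mm; four square legs, each 32×32 mm in cross-section, run from the floor (z = 0) to the underside of the seat, each flush with a corner of the seat. Four stretchers, 32 mm wide and 20 mm tall, connect adjacent legs with their undersides at z = 244 mm, each running between the inner faces of the legs it joins and aligned with the legs' outer faces on the other axis.

The chair is on top of the table. Two stools sit around the table at the −y, +x sides.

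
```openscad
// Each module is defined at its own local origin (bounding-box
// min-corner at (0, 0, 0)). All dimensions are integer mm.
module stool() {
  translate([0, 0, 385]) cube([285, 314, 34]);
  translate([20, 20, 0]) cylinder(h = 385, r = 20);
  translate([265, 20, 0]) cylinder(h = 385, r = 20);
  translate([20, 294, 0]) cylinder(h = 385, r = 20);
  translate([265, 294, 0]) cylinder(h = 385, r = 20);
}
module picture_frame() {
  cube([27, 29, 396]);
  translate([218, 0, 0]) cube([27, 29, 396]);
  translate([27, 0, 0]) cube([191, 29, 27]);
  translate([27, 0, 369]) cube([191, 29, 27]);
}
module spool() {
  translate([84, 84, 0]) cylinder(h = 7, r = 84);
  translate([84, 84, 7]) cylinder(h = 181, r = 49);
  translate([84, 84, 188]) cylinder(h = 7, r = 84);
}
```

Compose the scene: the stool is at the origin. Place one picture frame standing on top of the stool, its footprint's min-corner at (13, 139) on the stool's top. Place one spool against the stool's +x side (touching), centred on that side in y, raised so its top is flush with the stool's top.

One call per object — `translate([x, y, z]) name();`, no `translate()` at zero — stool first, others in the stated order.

stool();
translate([13, 139, 419]) picture_frame();
translate([285, 73, 224]) spool();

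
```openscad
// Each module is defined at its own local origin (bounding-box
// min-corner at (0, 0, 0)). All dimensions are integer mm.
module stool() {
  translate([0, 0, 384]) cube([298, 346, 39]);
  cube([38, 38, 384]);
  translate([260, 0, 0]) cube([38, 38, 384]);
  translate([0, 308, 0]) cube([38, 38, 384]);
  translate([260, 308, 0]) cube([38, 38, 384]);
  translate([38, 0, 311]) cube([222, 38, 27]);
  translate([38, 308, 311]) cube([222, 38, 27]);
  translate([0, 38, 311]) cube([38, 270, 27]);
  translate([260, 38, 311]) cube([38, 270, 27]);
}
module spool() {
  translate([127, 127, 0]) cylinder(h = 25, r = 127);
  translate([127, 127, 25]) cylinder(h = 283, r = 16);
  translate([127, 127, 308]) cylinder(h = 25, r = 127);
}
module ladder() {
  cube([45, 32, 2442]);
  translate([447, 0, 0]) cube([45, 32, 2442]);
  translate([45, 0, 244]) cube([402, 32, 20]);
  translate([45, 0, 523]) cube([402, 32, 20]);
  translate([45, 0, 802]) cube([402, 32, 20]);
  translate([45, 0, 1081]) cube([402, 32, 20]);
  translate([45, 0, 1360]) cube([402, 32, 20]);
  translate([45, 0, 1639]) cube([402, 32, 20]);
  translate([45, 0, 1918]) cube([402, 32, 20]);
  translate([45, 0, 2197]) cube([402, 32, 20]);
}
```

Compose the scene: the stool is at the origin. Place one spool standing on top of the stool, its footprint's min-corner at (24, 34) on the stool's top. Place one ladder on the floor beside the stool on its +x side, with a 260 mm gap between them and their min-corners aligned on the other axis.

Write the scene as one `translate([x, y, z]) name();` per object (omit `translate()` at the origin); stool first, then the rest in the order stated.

stool();
translate([24, 34, 423]) spool();
translate([558, 0, 0]) ladder();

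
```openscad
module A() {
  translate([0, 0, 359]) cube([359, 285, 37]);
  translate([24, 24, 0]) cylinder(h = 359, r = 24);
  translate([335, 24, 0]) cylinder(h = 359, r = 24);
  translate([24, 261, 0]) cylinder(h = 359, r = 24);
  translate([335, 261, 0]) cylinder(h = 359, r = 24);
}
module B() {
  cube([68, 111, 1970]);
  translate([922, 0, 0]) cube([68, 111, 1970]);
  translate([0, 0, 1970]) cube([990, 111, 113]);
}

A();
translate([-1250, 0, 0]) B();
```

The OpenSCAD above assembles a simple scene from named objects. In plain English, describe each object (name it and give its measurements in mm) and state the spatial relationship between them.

A is a four-legged stool. The seat is 359×285 mm, 37 mm thick, top at z = 396 mm. It stands on four round legs, each 48 mm in diameter, from z = 0 to the seat underside, each leg's axis is inset half a diameter from the nearest pair of seat edges (so the leg's bounding box is flush with the corner).

B is a rectangular door frame: two vertical jambs of 68×111 mm section, 1970 mm tall, with a clear opening 854 mm wide between their inner faces. A header 113 mm tall and 111 mm deep lies on top of the jambs and spans the full outside width.

The door frame is on the floor beside the stool on its −x side.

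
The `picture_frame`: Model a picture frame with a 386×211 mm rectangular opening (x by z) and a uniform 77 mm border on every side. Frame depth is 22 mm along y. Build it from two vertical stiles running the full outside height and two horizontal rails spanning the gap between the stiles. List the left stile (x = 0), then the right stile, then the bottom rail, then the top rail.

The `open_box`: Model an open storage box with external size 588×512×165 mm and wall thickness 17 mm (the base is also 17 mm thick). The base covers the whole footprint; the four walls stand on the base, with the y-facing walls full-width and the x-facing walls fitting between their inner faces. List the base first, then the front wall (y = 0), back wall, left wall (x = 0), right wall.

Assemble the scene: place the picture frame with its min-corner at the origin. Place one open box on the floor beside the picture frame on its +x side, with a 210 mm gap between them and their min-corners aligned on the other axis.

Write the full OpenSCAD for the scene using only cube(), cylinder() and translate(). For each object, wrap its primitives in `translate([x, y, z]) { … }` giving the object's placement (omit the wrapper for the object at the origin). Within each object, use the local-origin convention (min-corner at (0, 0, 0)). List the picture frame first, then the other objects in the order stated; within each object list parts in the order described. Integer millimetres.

cube([77, 22, 365]);
translate([463, 0, 0]) cube([77, 22, 365]);
translate([77, 0, 0]) cube([386, 22, 77]);
translate([77, 0, 288]) cube([386, 22, 77]);
translate([750, 0, 0]) {
  cube([588, 512, 17]);
  translate([0, 0, 17]) cube([588, 17, 148]);
  translate([0, 495, 17]) cube([588, 17, 148]);
  translate([0, 17, 17]) cube([17, 478, 148]);
  translate([571, 17, 17]) cube([17, 478, 148]);
}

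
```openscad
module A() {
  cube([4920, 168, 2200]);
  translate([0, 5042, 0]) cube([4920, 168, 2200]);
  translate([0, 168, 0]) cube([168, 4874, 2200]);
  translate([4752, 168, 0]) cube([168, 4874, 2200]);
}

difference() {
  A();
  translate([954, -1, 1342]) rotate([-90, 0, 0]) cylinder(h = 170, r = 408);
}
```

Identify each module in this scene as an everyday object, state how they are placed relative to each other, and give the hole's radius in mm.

The subtracted cylinder has r = 408 mm.

A is a house frame. The house frame has a circular hole through its front wall. The hole's radius is 408 mm.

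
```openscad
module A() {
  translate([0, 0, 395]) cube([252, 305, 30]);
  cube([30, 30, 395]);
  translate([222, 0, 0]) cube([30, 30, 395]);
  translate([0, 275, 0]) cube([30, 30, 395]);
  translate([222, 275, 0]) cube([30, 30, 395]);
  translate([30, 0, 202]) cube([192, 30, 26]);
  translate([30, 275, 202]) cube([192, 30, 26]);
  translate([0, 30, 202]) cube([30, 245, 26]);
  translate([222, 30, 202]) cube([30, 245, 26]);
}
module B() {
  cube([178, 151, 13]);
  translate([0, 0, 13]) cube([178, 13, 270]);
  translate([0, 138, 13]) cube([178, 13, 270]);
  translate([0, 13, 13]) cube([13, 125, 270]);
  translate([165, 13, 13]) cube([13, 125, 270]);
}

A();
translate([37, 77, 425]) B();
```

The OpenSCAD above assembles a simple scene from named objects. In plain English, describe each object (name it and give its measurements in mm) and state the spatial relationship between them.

A is a four-legged stool. The seat is a 252×305×30 mm slab whose top surface is at z = 425 mm; four square legs, each 30×30 mm in cross-section, run from the floor (z = 0) to the underside of the seat, each flush with a corner of the seat. Four stretchers, 30 mm wide and 26 mm tall, connect adjacent legs with their undersides at z = 202 mm, each running between the inner faces of the legs it joins and aligned with the legs' outer faces on the other axis.

B is an open storage box with external size 178×151×283 mm and wall thickness 13 mm (the base is also 13 mm thick). The base covers the whole footprint; the four walls stand on the base, with the y-facing walls full-width and the x-facing walls fitting between their inner faces.

The open box is on top of the stool, centred.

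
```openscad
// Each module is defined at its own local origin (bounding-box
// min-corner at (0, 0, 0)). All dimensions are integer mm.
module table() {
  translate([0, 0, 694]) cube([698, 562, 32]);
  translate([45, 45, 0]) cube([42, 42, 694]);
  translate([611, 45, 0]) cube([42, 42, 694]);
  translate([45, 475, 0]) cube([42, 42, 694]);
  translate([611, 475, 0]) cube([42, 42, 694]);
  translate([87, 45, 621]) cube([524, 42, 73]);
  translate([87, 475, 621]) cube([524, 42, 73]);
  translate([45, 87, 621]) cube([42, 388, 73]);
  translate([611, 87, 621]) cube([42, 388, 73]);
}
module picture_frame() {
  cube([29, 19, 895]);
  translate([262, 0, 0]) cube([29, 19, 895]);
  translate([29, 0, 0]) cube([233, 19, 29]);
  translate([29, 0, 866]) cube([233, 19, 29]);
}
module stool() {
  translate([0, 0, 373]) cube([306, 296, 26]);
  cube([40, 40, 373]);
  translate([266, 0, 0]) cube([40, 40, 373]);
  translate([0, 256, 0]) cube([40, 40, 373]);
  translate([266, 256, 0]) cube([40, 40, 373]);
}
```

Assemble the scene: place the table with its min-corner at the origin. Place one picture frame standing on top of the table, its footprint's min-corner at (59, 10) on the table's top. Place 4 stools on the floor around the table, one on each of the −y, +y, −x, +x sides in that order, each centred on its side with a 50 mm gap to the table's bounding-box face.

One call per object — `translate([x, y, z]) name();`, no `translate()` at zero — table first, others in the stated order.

table();
translate([59, 10, 726]) picture_frame();
translate([196, -346, 0]) stool();
translate([196, 612, 0]) stool();
translate([-356, 133, 0]) stool();
translate([748, 133, 0]) stool();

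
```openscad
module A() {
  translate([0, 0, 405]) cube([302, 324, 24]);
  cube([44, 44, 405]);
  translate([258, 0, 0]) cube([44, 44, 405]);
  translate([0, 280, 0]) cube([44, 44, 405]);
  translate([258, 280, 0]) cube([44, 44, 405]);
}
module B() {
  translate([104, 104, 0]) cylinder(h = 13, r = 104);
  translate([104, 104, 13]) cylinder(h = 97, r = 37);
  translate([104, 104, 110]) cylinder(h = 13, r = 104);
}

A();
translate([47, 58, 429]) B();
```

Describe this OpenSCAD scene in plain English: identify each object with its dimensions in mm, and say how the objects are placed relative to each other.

A is a four-legged stool. The seat is a 302×324×24 mm slab whose top surface is at z = 429 mm; four square legs, each 44×44 mm in cross-section, run from the floor (z = 0) to the underside of the seat, each flush with a corner of the seat.

B is a spool: two coaxial disc flanges of radius 104 mm and thickness 13 mm, joined by a core cylinder of radius 37 mm and height 97 mm. The lower flange rests on z = 0 and the three cylinders share a vertical axis.

The spool is on top of the stool, centred.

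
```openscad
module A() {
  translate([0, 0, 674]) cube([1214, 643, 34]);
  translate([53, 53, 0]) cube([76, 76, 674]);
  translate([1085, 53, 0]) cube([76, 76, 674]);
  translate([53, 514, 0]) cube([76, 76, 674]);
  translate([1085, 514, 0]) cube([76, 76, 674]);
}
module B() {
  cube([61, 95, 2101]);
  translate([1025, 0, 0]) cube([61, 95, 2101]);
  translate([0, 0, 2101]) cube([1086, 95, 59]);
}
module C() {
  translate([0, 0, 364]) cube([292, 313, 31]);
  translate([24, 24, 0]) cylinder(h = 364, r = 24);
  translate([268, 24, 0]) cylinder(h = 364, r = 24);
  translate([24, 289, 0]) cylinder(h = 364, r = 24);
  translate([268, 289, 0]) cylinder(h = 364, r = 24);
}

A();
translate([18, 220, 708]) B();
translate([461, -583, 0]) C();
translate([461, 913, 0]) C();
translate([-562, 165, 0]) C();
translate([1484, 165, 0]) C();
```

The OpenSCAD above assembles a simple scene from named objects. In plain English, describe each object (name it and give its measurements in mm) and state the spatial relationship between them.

A is a rectangular dining table. The top is 1214×643×34 mm with its upper surface at z = 708 mm. It stands on four 76×76 mm square legs, each inset 53 mm from the nearest pair of top edges, running from the floor to the underside of the top.

B is a door frame. The clear opening is 964 mm wide and 2101 mm high. Two 61 mm wide jambs, 95 mm deep, stand either side of the opening from the floor to the top of the opening. A 59 mm thick head sits across the top of both jambs, spanning the full outside width of the frame.

C is a four-legged stool. The seat is a 292×313×31 mm slab whose top surface is at z = 395 mm; four round legs, each 48 mm in diameter, run from the floor (z = 0) to the underside of the seat, each leg's axis is inset half a diameter from the nearest pair of seat edges (so the leg's bounding box is flush with the corner).

The door frame is on top of the table. Four stools sit around the table at the −y, +y, −x, +x sides.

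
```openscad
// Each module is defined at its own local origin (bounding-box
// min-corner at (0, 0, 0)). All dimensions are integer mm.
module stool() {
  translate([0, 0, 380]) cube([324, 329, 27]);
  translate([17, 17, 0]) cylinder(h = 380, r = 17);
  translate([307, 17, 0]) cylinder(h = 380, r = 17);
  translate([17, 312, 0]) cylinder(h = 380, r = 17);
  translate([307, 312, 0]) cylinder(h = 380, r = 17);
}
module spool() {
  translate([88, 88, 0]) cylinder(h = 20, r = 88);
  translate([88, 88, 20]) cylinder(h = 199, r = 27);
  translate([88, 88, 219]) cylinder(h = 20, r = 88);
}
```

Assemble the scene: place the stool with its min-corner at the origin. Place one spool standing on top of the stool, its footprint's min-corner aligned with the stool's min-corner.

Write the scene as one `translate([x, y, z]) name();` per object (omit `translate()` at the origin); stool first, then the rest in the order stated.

stool();
translate([0, 0, 407]) spool();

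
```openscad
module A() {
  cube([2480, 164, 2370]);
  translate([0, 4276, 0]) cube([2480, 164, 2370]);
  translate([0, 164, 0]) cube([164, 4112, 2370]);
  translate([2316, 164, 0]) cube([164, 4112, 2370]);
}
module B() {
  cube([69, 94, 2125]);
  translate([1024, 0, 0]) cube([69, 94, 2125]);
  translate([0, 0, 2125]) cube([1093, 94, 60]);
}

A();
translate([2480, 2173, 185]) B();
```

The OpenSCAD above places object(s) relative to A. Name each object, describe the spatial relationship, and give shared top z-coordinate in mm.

A is a house frame. B is a door frame. The door frame is beside the house frame with their tops flush at z = 2370. The shared top z-coordinate is 2370 mm.

Both tops at z = 2370 mm.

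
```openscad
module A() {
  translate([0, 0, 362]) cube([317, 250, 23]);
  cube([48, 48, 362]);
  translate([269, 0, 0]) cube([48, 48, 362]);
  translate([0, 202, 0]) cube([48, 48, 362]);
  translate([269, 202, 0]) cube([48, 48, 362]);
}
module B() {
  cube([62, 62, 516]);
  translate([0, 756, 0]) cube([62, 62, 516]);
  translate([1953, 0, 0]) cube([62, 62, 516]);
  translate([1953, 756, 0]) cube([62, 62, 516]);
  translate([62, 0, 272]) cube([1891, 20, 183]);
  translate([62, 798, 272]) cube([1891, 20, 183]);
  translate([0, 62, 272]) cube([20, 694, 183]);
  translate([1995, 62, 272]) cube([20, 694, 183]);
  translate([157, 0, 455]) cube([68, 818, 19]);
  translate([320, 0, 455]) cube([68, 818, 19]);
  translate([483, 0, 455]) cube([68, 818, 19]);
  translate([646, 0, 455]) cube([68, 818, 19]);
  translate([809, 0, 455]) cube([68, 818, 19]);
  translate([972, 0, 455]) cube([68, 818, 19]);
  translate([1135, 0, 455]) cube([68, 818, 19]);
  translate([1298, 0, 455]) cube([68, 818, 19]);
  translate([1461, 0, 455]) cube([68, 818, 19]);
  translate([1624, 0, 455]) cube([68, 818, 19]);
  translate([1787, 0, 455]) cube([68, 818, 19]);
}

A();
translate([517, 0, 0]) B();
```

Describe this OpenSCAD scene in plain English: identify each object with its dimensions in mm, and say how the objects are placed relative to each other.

A is a four-legged stool. The seat is a 317×250×23 mm slab whose top surface is at z = 385 mm; four square legs, each 48×48 mm in cross-section, run from the floor (z = 0) to the underside of the seat, each flush with a corner of the seat.

B is a bed frame 2015 mm long (x) by 818 mm wide (y). Four 62×62 mm corner posts, 516 mm tall, at the corners of the footprint. Four rails of 20 mm thickness and 183 mm height run between adjacent posts with their undersides at z = 272 mm, their outer faces flush with the outside of the frame (the two x-running rails run between the posts' inner faces; the two y-running rails run between the posts' inner faces). 11 slats, each 68 mm wide (x) and 19 mm thick, lie across the top of the two x-running rails, running the full 818 mm width of the frame in y; the slats are evenly spaced along x between the inner faces of the end posts with equal gaps (rounded down to the nearest mm) at the −x end and between each pair — any rounding remainder accumulates at the +x end.

The bed frame is on the floor beside the stool on its +x side.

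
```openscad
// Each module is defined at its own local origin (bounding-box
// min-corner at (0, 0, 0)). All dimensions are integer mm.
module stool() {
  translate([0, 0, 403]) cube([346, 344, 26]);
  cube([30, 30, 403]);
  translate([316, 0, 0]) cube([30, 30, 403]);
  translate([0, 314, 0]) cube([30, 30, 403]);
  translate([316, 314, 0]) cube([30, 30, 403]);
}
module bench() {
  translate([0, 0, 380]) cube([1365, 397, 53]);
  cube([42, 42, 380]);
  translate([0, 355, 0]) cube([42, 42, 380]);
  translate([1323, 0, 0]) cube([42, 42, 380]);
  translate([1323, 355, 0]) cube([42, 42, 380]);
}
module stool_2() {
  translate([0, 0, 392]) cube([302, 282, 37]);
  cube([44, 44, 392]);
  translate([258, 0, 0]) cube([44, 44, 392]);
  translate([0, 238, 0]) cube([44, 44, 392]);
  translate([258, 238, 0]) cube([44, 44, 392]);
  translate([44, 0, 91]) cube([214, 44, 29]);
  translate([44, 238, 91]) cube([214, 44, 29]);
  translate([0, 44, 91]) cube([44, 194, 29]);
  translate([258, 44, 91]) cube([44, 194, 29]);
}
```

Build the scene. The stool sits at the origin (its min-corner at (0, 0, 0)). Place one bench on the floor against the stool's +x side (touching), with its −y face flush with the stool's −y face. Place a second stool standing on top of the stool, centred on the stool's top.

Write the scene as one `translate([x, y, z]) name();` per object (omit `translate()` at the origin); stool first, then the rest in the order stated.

stool();
translate([346, 0, 0]) bench();
translate([22, 31, 429]) stool_2();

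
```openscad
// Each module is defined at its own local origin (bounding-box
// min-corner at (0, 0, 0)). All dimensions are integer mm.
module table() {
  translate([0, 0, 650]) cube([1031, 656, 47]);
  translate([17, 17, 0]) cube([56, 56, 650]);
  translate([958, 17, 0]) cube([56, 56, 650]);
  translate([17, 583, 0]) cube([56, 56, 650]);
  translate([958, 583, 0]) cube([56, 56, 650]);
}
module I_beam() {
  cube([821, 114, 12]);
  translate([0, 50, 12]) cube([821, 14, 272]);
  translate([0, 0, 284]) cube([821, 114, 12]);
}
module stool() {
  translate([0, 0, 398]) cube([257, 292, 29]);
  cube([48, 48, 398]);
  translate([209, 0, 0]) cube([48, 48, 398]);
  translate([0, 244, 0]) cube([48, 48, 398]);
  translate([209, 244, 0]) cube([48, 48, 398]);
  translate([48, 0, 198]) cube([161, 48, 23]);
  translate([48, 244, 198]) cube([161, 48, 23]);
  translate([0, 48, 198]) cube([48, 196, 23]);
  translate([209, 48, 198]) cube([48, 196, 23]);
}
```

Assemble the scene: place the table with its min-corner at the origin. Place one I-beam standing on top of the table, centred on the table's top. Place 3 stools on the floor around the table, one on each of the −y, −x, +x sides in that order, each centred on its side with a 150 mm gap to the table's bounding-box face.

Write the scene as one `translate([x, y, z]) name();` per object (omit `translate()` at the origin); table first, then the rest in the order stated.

table();
translate([105, 271, 697]) I_beam();
translate([387, -442, 0]) stool();
translate([-407, 182, 0]) stool();
translate([1181, 182, 0]) stool();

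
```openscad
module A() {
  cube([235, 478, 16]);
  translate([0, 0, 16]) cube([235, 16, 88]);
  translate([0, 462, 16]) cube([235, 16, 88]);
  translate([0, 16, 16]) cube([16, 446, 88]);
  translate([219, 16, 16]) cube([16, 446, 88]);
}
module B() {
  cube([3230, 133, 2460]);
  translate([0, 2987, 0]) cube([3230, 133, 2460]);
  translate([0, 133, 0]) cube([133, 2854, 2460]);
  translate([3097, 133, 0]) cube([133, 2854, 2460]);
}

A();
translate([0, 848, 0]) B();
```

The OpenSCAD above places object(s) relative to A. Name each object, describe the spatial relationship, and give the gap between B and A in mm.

A is an open box. B is a house frame. The house frame is on the floor beside the open box on its +y side. The gap between the house frame and the open box is 370 mm.

The house frame's nearest face is 370 mm from the open box's +y face.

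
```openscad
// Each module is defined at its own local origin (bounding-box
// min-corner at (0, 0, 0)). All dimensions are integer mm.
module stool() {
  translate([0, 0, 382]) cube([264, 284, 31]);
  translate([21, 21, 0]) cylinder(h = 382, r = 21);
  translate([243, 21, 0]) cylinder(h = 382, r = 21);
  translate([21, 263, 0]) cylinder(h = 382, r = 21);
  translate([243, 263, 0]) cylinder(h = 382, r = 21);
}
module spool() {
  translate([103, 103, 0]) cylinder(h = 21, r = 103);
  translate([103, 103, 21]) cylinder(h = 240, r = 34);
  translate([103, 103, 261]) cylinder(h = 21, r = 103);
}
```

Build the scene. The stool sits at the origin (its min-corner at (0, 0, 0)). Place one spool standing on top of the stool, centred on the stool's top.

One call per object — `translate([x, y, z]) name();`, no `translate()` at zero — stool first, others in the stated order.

stool();
translate([29, 39, 413]) spool();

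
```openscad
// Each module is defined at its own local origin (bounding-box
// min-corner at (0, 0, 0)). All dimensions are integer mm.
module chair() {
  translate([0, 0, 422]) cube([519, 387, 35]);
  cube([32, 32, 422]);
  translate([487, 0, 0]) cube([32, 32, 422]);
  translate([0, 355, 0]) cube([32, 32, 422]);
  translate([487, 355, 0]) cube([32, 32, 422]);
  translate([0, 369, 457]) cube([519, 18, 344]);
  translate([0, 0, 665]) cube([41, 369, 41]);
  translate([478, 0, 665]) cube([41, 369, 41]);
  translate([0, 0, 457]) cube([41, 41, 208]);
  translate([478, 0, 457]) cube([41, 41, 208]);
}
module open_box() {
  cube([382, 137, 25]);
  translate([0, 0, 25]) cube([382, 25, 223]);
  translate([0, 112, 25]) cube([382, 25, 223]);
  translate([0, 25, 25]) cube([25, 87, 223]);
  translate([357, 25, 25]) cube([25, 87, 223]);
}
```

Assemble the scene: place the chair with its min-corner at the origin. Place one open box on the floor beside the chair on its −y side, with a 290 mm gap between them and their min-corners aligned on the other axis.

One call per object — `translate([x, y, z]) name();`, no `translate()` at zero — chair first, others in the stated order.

chair();
translate([0, -427, 0]) open_box();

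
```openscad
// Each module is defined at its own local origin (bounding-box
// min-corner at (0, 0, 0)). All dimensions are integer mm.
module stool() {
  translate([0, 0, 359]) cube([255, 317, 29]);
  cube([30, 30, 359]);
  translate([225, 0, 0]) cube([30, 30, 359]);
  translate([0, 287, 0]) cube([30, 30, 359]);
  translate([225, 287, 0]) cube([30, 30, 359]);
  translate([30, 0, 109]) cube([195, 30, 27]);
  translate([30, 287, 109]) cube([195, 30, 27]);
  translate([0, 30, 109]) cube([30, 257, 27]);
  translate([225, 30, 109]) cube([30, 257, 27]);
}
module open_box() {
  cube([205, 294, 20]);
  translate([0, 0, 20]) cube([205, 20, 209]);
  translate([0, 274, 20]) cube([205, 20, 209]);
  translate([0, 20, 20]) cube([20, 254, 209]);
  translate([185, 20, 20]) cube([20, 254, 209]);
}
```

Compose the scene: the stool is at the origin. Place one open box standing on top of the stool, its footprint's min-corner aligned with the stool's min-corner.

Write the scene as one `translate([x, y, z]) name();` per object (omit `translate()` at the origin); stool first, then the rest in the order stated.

stool();
translate([0, 0, 388]) open_box();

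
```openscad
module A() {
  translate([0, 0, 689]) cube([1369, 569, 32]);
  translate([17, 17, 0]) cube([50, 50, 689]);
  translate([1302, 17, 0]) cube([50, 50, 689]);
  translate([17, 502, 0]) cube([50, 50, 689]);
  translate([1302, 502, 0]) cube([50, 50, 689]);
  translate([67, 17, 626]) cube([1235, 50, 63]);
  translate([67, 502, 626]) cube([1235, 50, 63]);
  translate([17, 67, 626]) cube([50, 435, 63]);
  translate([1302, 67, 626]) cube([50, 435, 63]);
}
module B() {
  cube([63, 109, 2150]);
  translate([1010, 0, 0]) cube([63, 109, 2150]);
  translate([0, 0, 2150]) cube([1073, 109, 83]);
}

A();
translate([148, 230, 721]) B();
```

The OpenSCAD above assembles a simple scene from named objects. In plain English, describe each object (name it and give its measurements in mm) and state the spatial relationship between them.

A is a table: top 1369 mm (x) × 569 mm (y), 32 mm thick, upper face at z = 721 mm, on four 50×50 mm square legs, each inset 17 mm from the nearest pair of top edges, running from z = 0 to the bottom of the top. Four apron rails, 50 mm thick and 63 mm tall, run between adjacent legs with their top edges flush with the underside of the top and their outer faces flush with the legs' outer faces.

B is a rectangular door frame: two vertical jambs of 63×109 mm section, 2150 mm tall, with a clear opening 947 mm wide between their inner faces. A header 83 mm tall and 109 mm deep lies on top of the jambs and spans the full outside width.

The door frame is on top of the table, centred.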